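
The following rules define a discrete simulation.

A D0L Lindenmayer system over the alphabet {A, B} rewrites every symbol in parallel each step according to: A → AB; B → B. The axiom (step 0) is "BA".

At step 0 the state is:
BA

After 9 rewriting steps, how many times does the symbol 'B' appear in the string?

10

t=0: BA
t=1: BAB
t=2: BABB
t=3: BABBB
t=4: BABBBB
t=5: BABBBBB
t=6: BABBBBBB
t=7: BABBBBBBB
t=8: BABBBBBBBB
t=9: BABBBBBBBBB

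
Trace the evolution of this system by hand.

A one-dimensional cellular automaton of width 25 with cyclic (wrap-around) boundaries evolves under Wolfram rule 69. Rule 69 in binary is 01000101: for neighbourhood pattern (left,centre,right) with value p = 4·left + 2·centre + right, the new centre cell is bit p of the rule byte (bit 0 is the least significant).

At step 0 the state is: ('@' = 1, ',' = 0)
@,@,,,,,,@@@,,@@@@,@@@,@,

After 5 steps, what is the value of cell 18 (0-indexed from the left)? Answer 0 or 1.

0

0) @,@,,,,,,@@@,,@@@@,@@@,@,
1) @,@,@@@@,,,@,,,,,@,,,@,@,
2) @,@,,,,@,@,@,@@@,@,@,@,@,
3) @,@,@@,@,@,@,,,@,@,@,@,@,
4) @,@,,@,@,@,@,@,@,@,@,@,@,
5) @,@,,@,@,@,@,@,@,@,@,@,@,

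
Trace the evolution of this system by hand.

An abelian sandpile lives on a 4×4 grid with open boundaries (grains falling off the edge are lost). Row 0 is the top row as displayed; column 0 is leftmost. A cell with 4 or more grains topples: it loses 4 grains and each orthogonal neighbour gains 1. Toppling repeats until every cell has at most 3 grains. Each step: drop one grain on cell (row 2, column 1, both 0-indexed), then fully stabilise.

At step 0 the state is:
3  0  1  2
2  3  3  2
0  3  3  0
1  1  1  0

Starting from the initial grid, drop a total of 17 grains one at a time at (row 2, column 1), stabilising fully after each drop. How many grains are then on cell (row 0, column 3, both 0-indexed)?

0

0) 3  0  1  2
2  3  3  2
0  3  3  0
1  1  1  0
1) 3  1  2  2
3  1  1  3
1  2  1  1
1  2  2  0
2) 3  1  2  2
3  1  1  3
1  3  1  1
1  2  2  0
3) 3  1  2  2
3  2  1  3
2  0  2  1
1  3  2  0
4) 3  1  2  2
3  2  1  3
2  1  2  1
1  3  2  0
5) 3  1  2  2
3  2  1  3
2  2  2  1
1  3  2  0
6) 3  1  2  2
3  2  1  3
2  3  2  1
1  3  2  0
7) 3  1  2  2
3  3  1  3
3  1  3  1
2  0  3  0
8) 3  1  2  2
3  3  1  3
3  2  3  1
2  0  3  0
9) 3  1  2  2
3  3  1  3
3  3  3  1
2  0  3  0
10) 0  3  2  2
2  1  3  3
1  3  1  2
3  2  0  1
11) 0  3  2  2
2  2  3  3
2  0  2  2
3  3  0  1
12) 0  3  2  2
2  2  3  3
2  1  2  2
3  3  0  1
13) 0  3  2  2
2  2  3  3
2  2  2  2
3  3  0  1
14) 0  3  2  2
2  2  3  3
2  3  2  2
3  3  0  1
15) 0  3  2  2
3  3  3  3
0  2  3  2
1  1  1  1
16) 0  3  2  2
3  3  3  3
0  3  3  2
1  1  1  1
17) 2  1  1  0
0  3  3  2
2  2  2  0
1  2  2  2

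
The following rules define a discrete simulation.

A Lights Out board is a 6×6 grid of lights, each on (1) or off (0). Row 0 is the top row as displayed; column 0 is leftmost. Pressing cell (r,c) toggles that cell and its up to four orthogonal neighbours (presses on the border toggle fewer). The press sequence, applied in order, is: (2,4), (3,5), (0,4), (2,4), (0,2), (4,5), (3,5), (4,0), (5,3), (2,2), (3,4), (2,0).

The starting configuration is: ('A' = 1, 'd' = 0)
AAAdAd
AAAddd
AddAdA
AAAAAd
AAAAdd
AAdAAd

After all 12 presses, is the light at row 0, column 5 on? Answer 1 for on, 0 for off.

0) AAAdAd
AAAddd
AddAdA
AAAAAd
AAAAdd
AAdAAd
1) AAAdAd
AAAdAd
AdddAd
AAAAdd
AAAAdd
AAdAAd
2) AAAdAd
AAAdAd
AdddAA
AAAAAA
AAAAdA
AAdAAd
3) AAAAdA
AAAddd
AdddAA
AAAAAA
AAAAdA
AAdAAd
4) AAAAdA
AAAdAd
AddAdd
AAAAdA
AAAAdA
AAdAAd
5) AddddA
AAddAd
AddAdd
AAAAdA
AAAAdA
AAdAAd
6) AddddA
AAddAd
AddAdd
AAAAdd
AAAAAd
AAdAAA
7) AddddA
AAddAd
AddAdA
AAAAAA
AAAAAA
AAdAAA
8) AddddA
AAddAd
AddAdA
dAAAAA
ddAAAA
dAdAAA
9) AddddA
AAddAd
AddAdA
dAAAAA
ddAdAA
dAAddA
10) AddddA
AAAdAd
AAAddA
dAdAAA
ddAdAA
dAAddA
11) AddddA
AAAdAd
AAAdAA
dAdddd
ddAddA
dAAddA
12) AddddA
dAAdAd
ddAdAA
AAdddd
ddAddA
dAAddA

1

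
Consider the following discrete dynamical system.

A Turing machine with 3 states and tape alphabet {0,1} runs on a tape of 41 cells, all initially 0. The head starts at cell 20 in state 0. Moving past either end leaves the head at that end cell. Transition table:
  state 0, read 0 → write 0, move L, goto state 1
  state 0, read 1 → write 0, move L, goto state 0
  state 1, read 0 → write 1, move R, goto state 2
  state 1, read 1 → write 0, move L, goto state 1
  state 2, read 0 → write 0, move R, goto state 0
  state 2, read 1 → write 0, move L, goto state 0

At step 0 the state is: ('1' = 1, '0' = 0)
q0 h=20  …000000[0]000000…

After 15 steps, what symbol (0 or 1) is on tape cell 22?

step 0: q0 h=20  …000000[0]000000…
step 1: q1 h=19  …000000[0]000000…
step 2: q2 h=20  …000001[0]000000…
step 3: q0 h=21  …000010[0]000000…
step 4: q1 h=20  …000001[0]000000…
step 5: q2 h=21  …000011[0]000000…
step 6: q0 h=22  …000110[0]000000…
step 7: q1 h=21  …000011[0]000000…
step 8: q2 h=22  …000111[0]000000…
step 9: q0 h=23  …001110[0]000000…
step 10: q1 h=22  …000111[0]000000…
step 11: q2 h=23  …001111[0]000000…
step 12: q0 h=24  …011110[0]000000…
step 13: q1 h=23  …001111[0]000000…
step 14: q2 h=24  …011111[0]000000…
step 15: q0 h=25  …111110[0]000000…

1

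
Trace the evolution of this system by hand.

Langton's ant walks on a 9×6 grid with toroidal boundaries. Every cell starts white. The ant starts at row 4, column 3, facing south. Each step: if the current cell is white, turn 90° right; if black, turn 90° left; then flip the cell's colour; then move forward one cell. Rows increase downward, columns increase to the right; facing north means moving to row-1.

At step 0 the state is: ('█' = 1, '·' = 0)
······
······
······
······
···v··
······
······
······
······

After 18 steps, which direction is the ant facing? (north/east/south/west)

[0] ······
······
······
······
···v··
······
······
······
······
[1] ······
······
······
······
··<█··
······
······
······
······
[2] ······
······
······
··^···
··██··
······
······
······
······
[3] ······
······
······
··█>··
··██··
······
······
······
······
[4] ······
······
······
··██··
··█v··
······
······
······
······
[5] ······
······
······
··██··
··█·>·
······
······
······
······
[6] ······
······
······
··██··
··█·█·
····v·
······
······
······
[7] ······
······
······
··██··
··█·█·
···<█·
······
······
······
[8] ······
······
······
··██··
··█^█·
···██·
······
······
······
[9] ······
······
······
··██··
··██>·
···██·
······
······
······
[10] ······
······
······
··██^·
··██··
···██·
······
······
······
[11] ······
······
······
··███>
··██··
···██·
······
······
······
[12] ······
······
······
··████
··██·v
···██·
······
······
······
[13] ······
······
······
··████
··██<█
···██·
······
······
······
[14] ······
······
······
··██^█
··████
···██·
······
······
······
[15] ······
······
······
··█<·█
··████
···██·
······
······
······
[16] ······
······
······
··█··█
··█v██
···██·
······
······
······
[17] ······
······
······
··█··█
··█·>█
···██·
······
······
······
[18] ······
······
······
··█·^█
··█··█
···██·
······
······
······

north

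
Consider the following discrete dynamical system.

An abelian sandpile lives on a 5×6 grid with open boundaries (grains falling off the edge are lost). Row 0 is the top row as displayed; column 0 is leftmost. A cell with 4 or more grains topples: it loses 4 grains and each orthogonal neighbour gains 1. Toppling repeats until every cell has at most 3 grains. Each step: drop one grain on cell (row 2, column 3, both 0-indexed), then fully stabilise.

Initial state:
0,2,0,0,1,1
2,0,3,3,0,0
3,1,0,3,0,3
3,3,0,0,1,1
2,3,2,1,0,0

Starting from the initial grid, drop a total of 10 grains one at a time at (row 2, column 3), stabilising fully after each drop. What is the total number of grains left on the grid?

48

0) 0,2,0,0,1,1
2,0,3,3,0,0
3,1,0,3,0,3
3,3,0,0,1,1
2,3,2,1,0,0
1) 0,2,1,1,1,1
2,1,0,1,1,0
3,1,2,1,1,3
3,3,0,1,1,1
2,3,2,1,0,0
2) 0,2,1,1,1,1
2,1,0,1,1,0
3,1,2,2,1,3
3,3,0,1,1,1
2,3,2,1,0,0
3) 0,2,1,1,1,1
2,1,0,1,1,0
3,1,2,3,1,3
3,3,0,1,1,1
2,3,2,1,0,0
4) 0,2,1,1,1,1
2,1,0,2,1,0
3,1,3,0,2,3
3,3,0,2,1,1
2,3,2,1,0,0
5) 0,2,1,1,1,1
2,1,0,2,1,0
3,1,3,1,2,3
3,3,0,2,1,1
2,3,2,1,0,0
6) 0,2,1,1,1,1
2,1,0,2,1,0
3,1,3,2,2,3
3,3,0,2,1,1
2,3,2,1,0,0
7) 0,2,1,1,1,1
2,1,0,2,1,0
3,1,3,3,2,3
3,3,0,2,1,1
2,3,2,1,0,0
8) 0,2,1,1,1,1
2,1,1,3,1,0
3,2,0,1,3,3
3,3,1,3,1,1
2,3,2,1,0,0
9) 0,2,1,1,1,1
2,1,1,3,1,0
3,2,0,2,3,3
3,3,1,3,1,1
2,3,2,1,0,0
10) 0,2,1,1,1,1
2,1,1,3,1,0
3,2,0,3,3,3
3,3,1,3,1,1
2,3,2,1,0,0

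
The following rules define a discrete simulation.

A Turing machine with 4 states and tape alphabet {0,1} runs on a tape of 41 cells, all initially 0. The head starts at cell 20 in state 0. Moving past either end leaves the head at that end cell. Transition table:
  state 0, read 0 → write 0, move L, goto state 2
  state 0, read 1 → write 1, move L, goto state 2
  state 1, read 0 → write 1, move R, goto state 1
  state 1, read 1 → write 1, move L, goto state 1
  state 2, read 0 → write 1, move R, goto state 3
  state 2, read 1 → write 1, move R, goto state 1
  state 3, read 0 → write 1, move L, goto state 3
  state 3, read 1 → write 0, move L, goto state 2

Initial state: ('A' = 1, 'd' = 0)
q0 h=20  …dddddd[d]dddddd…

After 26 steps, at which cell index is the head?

[0] q0 h=20  …dddddd[d]dddddd…
[1] q2 h=19  …dddddd[d]dddddd…
[2] q3 h=20  …dddddA[d]dddddd…
[3] q3 h=19  …dddddd[A]Addddd…
[4] q2 h=18  …dddddd[d]dAdddd…
[5] q3 h=19  …dddddA[d]Addddd…
[6] q3 h=18  …dddddd[A]AAdddd…
[7] q2 h=17  …dddddd[d]dAAddd…
[8] q3 h=18  …dddddA[d]AAdddd…
[9] q3 h=17  …dddddd[A]AAAddd…
[10] q2 h=16  …dddddd[d]dAAAdd…
[11] q3 h=17  …dddddA[d]AAAddd…
[12] q3 h=16  …dddddd[A]AAAAdd…
[13] q2 h=15  …dddddd[d]dAAAAd…
[14] q3 h=16  …dddddA[d]AAAAdd…
[15] q3 h=15  …dddddd[A]AAAAAd…
[16] q2 h=14  …dddddd[d]dAAAAA…
[17] q3 h=15  …dddddA[d]AAAAAd…
[18] q3 h=14  …dddddd[A]AAAAAA…
[19] q2 h=13  …dddddd[d]dAAAAA…
[20] q3 h=14  …dddddA[d]AAAAAA…
[21] q3 h=13  …dddddd[A]AAAAAA…
[22] q2 h=12  …dddddd[d]dAAAAA…
[23] q3 h=13  …dddddA[d]AAAAAA…
[24] q3 h=12  …dddddd[A]AAAAAA…
[25] q2 h=11  …dddddd[d]dAAAAA…
[26] q3 h=12  …dddddA[d]AAAAAA…

12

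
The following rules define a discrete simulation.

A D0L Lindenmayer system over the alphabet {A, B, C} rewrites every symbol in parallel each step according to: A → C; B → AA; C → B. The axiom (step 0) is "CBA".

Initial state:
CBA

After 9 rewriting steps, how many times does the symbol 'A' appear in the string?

[0] CBA
[1] BAAC
[2] AACCB
[3] CCBBAA
[4] BBAAAACC
[5] AAAACCCCBB
[6] CCCCBBBBAAAA
[7] BBBBAAAAAAAACCCC
[8] AAAAAAAACCCCCCCCBBBB
[9] CCCCCCCCBBBBBBBBAAAAAAAA

8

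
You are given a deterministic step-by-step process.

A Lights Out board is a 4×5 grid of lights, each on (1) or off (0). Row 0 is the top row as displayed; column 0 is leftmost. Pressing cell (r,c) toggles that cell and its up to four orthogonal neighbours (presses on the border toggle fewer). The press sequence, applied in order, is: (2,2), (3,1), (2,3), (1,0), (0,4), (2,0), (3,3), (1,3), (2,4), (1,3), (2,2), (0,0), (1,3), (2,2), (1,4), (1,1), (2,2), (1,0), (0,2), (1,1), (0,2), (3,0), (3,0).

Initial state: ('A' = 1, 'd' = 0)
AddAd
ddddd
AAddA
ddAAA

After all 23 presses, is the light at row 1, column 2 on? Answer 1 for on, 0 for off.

step 0: AddAd
ddddd
AAddA
ddAAA
step 1: AddAd
ddAdd
AdAAA
dddAA
step 2: AddAd
ddAdd
AAAAA
AAAAA
step 3: AddAd
ddAAd
AAddd
AAAdA
step 4: dddAd
AAAAd
dAddd
AAAdA
step 5: ddddA
AAAAA
dAddd
AAAdA
step 6: ddddA
dAAAA
Adddd
dAAdA
step 7: ddddA
dAAAA
AddAd
dAdAd
step 8: dddAA
dAddd
Adddd
dAdAd
step 9: dddAA
dAddA
AddAA
dAdAA
step 10: ddddA
dAAAd
AdddA
dAdAA
step 11: ddddA
dAdAd
AAAAA
dAAAA
step 12: AAddA
AAdAd
AAAAA
dAAAA
step 13: AAdAA
AAAdA
AAAdA
dAAAA
step 14: AAdAA
AAddA
AddAA
dAdAA
step 15: AAdAd
AAdAd
AddAd
dAdAA
step 16: AddAd
ddAAd
AAdAd
dAdAA
step 17: AddAd
dddAd
AdAdd
dAAAA
step 18: dddAd
AAdAd
ddAdd
dAAAA
step 19: dAAdd
AAAAd
ddAdd
dAAAA
step 20: ddAdd
dddAd
dAAdd
dAAAA
step 21: dAdAd
ddAAd
dAAdd
dAAAA
step 22: dAdAd
ddAAd
AAAdd
AdAAA
step 23: dAdAd
ddAAd
dAAdd
dAAAA

1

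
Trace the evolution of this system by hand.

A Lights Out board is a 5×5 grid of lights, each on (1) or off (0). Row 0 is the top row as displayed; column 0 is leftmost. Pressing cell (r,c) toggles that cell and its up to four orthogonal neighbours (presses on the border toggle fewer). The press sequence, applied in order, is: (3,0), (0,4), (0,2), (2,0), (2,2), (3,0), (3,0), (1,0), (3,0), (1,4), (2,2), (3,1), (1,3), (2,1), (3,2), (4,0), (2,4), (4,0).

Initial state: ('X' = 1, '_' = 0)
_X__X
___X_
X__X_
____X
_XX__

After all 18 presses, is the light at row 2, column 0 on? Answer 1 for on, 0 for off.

0

k=0  _X__X
___X_
X__X_
____X
_XX__
k=1  _X__X
___X_
___X_
XX__X
XXX__
k=2  _X_X_
___XX
___X_
XX__X
XXX__
k=3  __X__
__XXX
___X_
XX__X
XXX__
k=4  __X__
X_XXX
XX_X_
_X__X
XXX__
k=5  __X__
X__XX
X_X__
_XX_X
XXX__
k=6  __X__
X__XX
__X__
X_X_X
_XX__
k=7  __X__
X__XX
X_X__
_XX_X
XXX__
k=8  X_X__
_X_XX
__X__
_XX_X
XXX__
k=9  X_X__
_X_XX
X_X__
X_X_X
_XX__
k=10  X_X_X
_X___
X_X_X
X_X_X
_XX__
k=11  X_X_X
_XX__
XX_XX
X___X
_XX__
k=12  X_X_X
_XX__
X__XX
_XX_X
__X__
k=13  X_XXX
_X_XX
X___X
_XX_X
__X__
k=14  X_XXX
___XX
_XX_X
__X_X
__X__
k=15  X_XXX
___XX
_X__X
_X_XX
_____
k=16  X_XXX
___XX
_X__X
XX_XX
XX___
k=17  X_XXX
___X_
_X_X_
XX_X_
XX___
k=18  X_XXX
___X_
_X_X_
_X_X_
_____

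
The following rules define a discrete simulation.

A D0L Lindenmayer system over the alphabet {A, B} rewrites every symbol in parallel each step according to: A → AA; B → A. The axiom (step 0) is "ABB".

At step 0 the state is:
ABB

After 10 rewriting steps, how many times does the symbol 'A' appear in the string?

2048

gen 0: ABB
gen 1: AAAA
gen 2: AAAAAAAA
gen 3: AAAAAAAAAAAAAAAA
gen 4: AAAAAAAAAAAAAAAAAAAAAAAAAAAAAAAA
gen 5: AAAAAAAAAAAAAAAAAAAAAAAAAAAAAAAAAAAAAAAAAAAAAAAAAAAAAAAAAAAAAAAA
gen 6: AAAAAAAAAAAAAAAAAAAAAAAAAAAAAAAAAAAAAAAAAAAAAAAAAAAAAAAAAA…AAAAAAAAAAAAAAAAAAAAAAAAAAAAAAAAAAAAAAAAAAAAAAAAAAAAAAAAAA  (len 128)
gen 7: AAAAAAAAAAAAAAAAAAAAAAAAAAAAAAAAAAAAAAAAAAAAAAAAAAAAAAAAAA…AAAAAAAAAAAAAAAAAAAAAAAAAAAAAAAAAAAAAAAAAAAAAAAAAAAAAAAAAA  (len 256)
gen 8: AAAAAAAAAAAAAAAAAAAAAAAAAAAAAAAAAAAAAAAAAAAAAAAAAAAAAAAAAA…AAAAAAAAAAAAAAAAAAAAAAAAAAAAAAAAAAAAAAAAAAAAAAAAAAAAAAAAAA  (len 512)
gen 9: AAAAAAAAAAAAAAAAAAAAAAAAAAAAAAAAAAAAAAAAAAAAAAAAAAAAAAAAAA…AAAAAAAAAAAAAAAAAAAAAAAAAAAAAAAAAAAAAAAAAAAAAAAAAAAAAAAAAA  (len 1024)
gen 10: AAAAAAAAAAAAAAAAAAAAAAAAAAAAAAAAAAAAAAAAAAAAAAAAAAAAAAAAAA…AAAAAAAAAAAAAAAAAAAAAAAAAAAAAAAAAAAAAAAAAAAAAAAAAAAAAAAAAA  (len 2048)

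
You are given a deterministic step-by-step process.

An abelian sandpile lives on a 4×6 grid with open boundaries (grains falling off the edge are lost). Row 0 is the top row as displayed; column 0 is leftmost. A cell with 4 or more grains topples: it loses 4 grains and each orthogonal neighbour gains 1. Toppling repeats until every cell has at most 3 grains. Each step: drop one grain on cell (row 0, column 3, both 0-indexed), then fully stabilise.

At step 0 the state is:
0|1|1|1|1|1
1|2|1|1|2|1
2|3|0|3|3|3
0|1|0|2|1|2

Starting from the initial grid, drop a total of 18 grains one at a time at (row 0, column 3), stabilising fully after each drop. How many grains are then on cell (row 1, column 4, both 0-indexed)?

2

k=0  0|1|1|1|1|1
1|2|1|1|2|1
2|3|0|3|3|3
0|1|0|2|1|2
k=1  0|1|1|2|1|1
1|2|1|1|2|1
2|3|0|3|3|3
0|1|0|2|1|2
k=2  0|1|1|3|1|1
1|2|1|1|2|1
2|3|0|3|3|3
0|1|0|2|1|2
k=3  0|1|2|0|2|1
1|2|1|2|2|1
2|3|0|3|3|3
0|1|0|2|1|2
k=4  0|1|2|1|2|1
1|2|1|2|2|1
2|3|0|3|3|3
0|1|0|2|1|2
k=5  0|1|2|2|2|1
1|2|1|2|2|1
2|3|0|3|3|3
0|1|0|2|1|2
k=6  0|1|2|3|2|1
1|2|1|2|2|1
2|3|0|3|3|3
0|1|0|2|1|2
k=7  0|1|3|0|3|1
1|2|1|3|2|1
2|3|0|3|3|3
0|1|0|2|1|2
k=8  0|1|3|1|3|1
1|2|1|3|2|1
2|3|0|3|3|3
0|1|0|2|1|2
k=9  0|1|3|2|3|1
1|2|1|3|2|1
2|3|0|3|3|3
0|1|0|2|1|2
k=10  0|1|3|3|3|1
1|2|1|3|2|1
2|3|0|3|3|3
0|1|0|2|1|2
k=11  0|2|0|3|1|2
1|2|3|2|1|3
2|3|1|1|2|0
0|1|0|3|2|3
k=12  0|2|1|0|2|2
1|2|3|3|1|3
2|3|1|1|2|0
0|1|0|3|2|3
k=13  0|2|1|1|2|2
1|2|3|3|1|3
2|3|1|1|2|0
0|1|0|3|2|3
k=14  0|2|1|2|2|2
1|2|3|3|1|3
2|3|1|1|2|0
0|1|0|3|2|3
k=15  0|2|1|3|2|2
1|2|3|3|1|3
2|3|1|1|2|0
0|1|0|3|2|3
k=16  0|2|3|1|3|2
1|3|0|1|2|3
2|3|2|2|2|0
0|1|0|3|2|3
k=17  0|2|3|2|3|2
1|3|0|1|2|3
2|3|2|2|2|0
0|1|0|3|2|3
k=18  0|2|3|3|3|2
1|3|0|1|2|3
2|3|2|2|2|0
0|1|0|3|2|3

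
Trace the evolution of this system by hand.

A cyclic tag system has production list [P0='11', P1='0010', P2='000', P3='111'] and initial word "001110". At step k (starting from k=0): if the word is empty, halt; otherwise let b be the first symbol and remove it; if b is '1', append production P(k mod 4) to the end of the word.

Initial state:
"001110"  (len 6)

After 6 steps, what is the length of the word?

t=0: "001110"  (len 6)
t=1: "01110"  (len 5)
t=2: "1110"  (len 4)
t=3: "110000"  (len 6)
t=4: "10000111"  (len 8)
t=5: "000011111"  (len 9)
t=6: "00011111"  (len 8)

8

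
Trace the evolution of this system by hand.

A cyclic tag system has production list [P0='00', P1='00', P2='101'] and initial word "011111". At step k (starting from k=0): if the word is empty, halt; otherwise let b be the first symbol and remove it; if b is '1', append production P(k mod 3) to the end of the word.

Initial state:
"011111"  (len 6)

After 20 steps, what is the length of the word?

10

0) "011111"  (len 6)
1) "11111"  (len 5)
2) "111100"  (len 6)
3) "11100101"  (len 8)
4) "110010100"  (len 9)
5) "1001010000"  (len 10)
6) "001010000101"  (len 12)
7) "01010000101"  (len 11)
8) "1010000101"  (len 10)
9) "010000101101"  (len 12)
10) "10000101101"  (len 11)
11) "000010110100"  (len 12)
12) "00010110100"  (len 11)
13) "0010110100"  (len 10)
14) "010110100"  (len 9)
15) "10110100"  (len 8)
16) "011010000"  (len 9)
17) "11010000"  (len 8)
18) "1010000101"  (len 10)
19) "01000010100"  (len 11)
20) "1000010100"  (len 10)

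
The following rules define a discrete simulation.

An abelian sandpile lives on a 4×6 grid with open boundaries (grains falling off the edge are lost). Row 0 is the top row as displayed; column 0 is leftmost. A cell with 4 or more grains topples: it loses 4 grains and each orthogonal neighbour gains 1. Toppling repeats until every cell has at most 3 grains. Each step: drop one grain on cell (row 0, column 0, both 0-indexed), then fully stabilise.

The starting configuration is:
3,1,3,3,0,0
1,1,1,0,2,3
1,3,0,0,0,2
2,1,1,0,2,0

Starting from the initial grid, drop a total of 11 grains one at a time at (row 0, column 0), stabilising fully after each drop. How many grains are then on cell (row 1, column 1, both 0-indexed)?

t=0: 3,1,3,3,0,0
1,1,1,0,2,3
1,3,0,0,0,2
2,1,1,0,2,0
t=1: 0,2,3,3,0,0
2,1,1,0,2,3
1,3,0,0,0,2
2,1,1,0,2,0
t=2: 1,2,3,3,0,0
2,1,1,0,2,3
1,3,0,0,0,2
2,1,1,0,2,0
t=3: 2,2,3,3,0,0
2,1,1,0,2,3
1,3,0,0,0,2
2,1,1,0,2,0
t=4: 3,2,3,3,0,0
2,1,1,0,2,3
1,3,0,0,0,2
2,1,1,0,2,0
t=5: 0,3,3,3,0,0
3,1,1,0,2,3
1,3,0,0,0,2
2,1,1,0,2,0
t=6: 1,3,3,3,0,0
3,1,1,0,2,3
1,3,0,0,0,2
2,1,1,0,2,0
t=7: 2,3,3,3,0,0
3,1,1,0,2,3
1,3,0,0,0,2
2,1,1,0,2,0
t=8: 3,3,3,3,0,0
3,1,1,0,2,3
1,3,0,0,0,2
2,1,1,0,2,0
t=9: 2,1,1,0,1,0
0,3,2,1,2,3
2,3,0,0,0,2
2,1,1,0,2,0
t=10: 3,1,1,0,1,0
0,3,2,1,2,3
2,3,0,0,0,2
2,1,1,0,2,0
t=11: 0,2,1,0,1,0
1,3,2,1,2,3
2,3,0,0,0,2
2,1,1,0,2,0

3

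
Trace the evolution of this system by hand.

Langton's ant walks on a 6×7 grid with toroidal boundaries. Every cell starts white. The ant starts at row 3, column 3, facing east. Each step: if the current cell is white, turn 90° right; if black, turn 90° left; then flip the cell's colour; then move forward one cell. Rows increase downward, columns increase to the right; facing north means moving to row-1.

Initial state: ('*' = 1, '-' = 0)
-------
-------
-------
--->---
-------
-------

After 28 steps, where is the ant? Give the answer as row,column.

1,1

t=0: -------
-------
-------
--->---
-------
-------
t=1: -------
-------
-------
---*---
---v---
-------
t=2: -------
-------
-------
---*---
--<*---
-------
t=3: -------
-------
-------
--^*---
--**---
-------
t=4: -------
-------
-------
--*>---
--**---
-------
t=5: -------
-------
---^---
--*----
--**---
-------
t=6: -------
-------
---*>--
--*----
--**---
-------
t=7: -------
-------
---**--
--*-v--
--**---
-------
t=8: -------
-------
---**--
--*<*--
--**---
-------
t=9: -------
-------
---^*--
--***--
--**---
-------
t=10: -------
-------
--<-*--
--***--
--**---
-------
t=11: -------
--^----
--*-*--
--***--
--**---
-------
t=12: -------
--*>---
--*-*--
--***--
--**---
-------
t=13: -------
--**---
--*v*--
--***--
--**---
-------
t=14: -------
--**---
--<**--
--***--
--**---
-------
t=15: -------
--**---
---**--
--v**--
--**---
-------
t=16: -------
--**---
---**--
--->*--
--**---
-------
t=17: -------
--**---
---^*--
----*--
--**---
-------
t=18: -------
--**---
--<-*--
----*--
--**---
-------
t=19: -------
--^*---
--*-*--
----*--
--**---
-------
t=20: -------
-<-*---
--*-*--
----*--
--**---
-------
t=21: -^-----
-*-*---
--*-*--
----*--
--**---
-------
t=22: -*>----
-*-*---
--*-*--
----*--
--**---
-------
t=23: -**----
-*v*---
--*-*--
----*--
--**---
-------
t=24: -**----
-<**---
--*-*--
----*--
--**---
-------
t=25: -**----
--**---
-v*-*--
----*--
--**---
-------
t=26: -**----
--**---
<**-*--
----*--
--**---
-------
t=27: -**----
^-**---
***-*--
----*--
--**---
-------
t=28: -**----
*>**---
***-*--
----*--
--**---
-------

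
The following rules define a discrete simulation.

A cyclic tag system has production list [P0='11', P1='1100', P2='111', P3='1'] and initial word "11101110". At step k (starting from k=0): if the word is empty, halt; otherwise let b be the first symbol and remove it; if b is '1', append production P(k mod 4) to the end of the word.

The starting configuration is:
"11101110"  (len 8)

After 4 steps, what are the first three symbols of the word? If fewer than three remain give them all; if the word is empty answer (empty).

111

t=0: "11101110"  (len 8)
t=1: "110111011"  (len 9)
t=2: "101110111100"  (len 12)
t=3: "01110111100111"  (len 14)
t=4: "1110111100111"  (len 13)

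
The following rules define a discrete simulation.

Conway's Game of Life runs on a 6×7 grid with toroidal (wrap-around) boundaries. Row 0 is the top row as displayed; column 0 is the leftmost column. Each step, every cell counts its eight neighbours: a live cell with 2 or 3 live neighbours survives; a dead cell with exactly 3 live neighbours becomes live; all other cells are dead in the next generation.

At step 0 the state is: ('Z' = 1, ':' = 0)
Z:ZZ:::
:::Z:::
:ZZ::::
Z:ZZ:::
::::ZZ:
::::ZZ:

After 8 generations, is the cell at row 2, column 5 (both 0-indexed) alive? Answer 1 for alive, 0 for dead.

1

t=0: Z:ZZ:::
:::Z:::
:ZZ::::
Z:ZZ:::
::::ZZ:
::::ZZ:
t=1: ::ZZ:::
:::Z:::
:Z:::::
::ZZZ::
:::::ZZ
:::::ZZ
t=2: ::ZZZ::
:::Z:::
::::Z::
::ZZZZ:
:::Z::Z
::::ZZZ
t=3: ::Z::::
::Z::::
::Z::Z:
::Z::Z:
::Z:::Z
::Z:::Z
t=4: :ZZZ:::
:ZZZ:::
:ZZZ:::
:ZZZ:ZZ
:ZZZ:ZZ
:ZZZ:::
t=5: Z:::Z::
Z:::Z::
:::::::
:::::ZZ
:::::ZZ
:::::::
t=6: :::::::
:::::::
:::::ZZ
:::::ZZ
:::::ZZ
:::::ZZ
t=7: :::::::
:::::::
:::::ZZ
Z:::Z::
Z:::Z::
:::::ZZ
t=8: :::::::
:::::::
:::::ZZ
Z:::Z::
Z:::Z::
:::::ZZ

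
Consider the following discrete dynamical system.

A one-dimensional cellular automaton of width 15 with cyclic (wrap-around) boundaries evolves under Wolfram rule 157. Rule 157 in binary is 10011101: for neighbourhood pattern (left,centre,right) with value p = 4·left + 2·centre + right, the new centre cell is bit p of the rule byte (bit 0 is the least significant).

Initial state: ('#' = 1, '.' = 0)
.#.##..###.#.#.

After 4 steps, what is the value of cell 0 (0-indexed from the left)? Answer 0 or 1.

0

k=0  .#.##..###.#.#.
k=1  .#.#.#.##..#.##
k=2  .#.#.#.#.#.#.#.
k=3  .#.#.#.#.#.#.##
k=4  .#.#.#.#.#.#.#.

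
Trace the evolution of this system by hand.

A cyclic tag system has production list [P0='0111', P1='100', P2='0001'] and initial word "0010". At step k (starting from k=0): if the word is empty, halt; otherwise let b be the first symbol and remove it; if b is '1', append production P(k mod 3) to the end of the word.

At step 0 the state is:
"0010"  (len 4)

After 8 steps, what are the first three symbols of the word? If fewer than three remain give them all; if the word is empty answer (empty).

100

[0] "0010"  (len 4)
[1] "010"  (len 3)
[2] "10"  (len 2)
[3] "00001"  (len 5)
[4] "0001"  (len 4)
[5] "001"  (len 3)
[6] "01"  (len 2)
[7] "1"  (len 1)
[8] "100"  (len 3)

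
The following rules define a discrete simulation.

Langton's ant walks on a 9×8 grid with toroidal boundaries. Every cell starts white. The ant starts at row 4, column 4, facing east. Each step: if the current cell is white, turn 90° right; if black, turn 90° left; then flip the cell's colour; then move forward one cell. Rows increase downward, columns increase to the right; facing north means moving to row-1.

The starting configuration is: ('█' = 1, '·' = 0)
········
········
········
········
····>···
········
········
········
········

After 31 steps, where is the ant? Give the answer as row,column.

step 0: ········
········
········
········
····>···
········
········
········
········
step 1: ········
········
········
········
····█···
····v···
········
········
········
step 2: ········
········
········
········
····█···
···<█···
········
········
········
step 3: ········
········
········
········
···^█···
···██···
········
········
········
step 4: ········
········
········
········
···█>···
···██···
········
········
········
step 5: ········
········
········
····^···
···█····
···██···
········
········
········
step 6: ········
········
········
····█>··
···█····
···██···
········
········
········
step 7: ········
········
········
····██··
···█·v··
···██···
········
········
········
step 8: ········
········
········
····██··
···█<█··
···██···
········
········
········
step 9: ········
········
········
····^█··
···███··
···██···
········
········
········
step 10: ········
········
········
···<·█··
···███··
···██···
········
········
········
step 11: ········
········
···^····
···█·█··
···███··
···██···
········
········
········
step 12: ········
········
···█>···
···█·█··
···███··
···██···
········
········
········
step 13: ········
········
···██···
···█v█··
···███··
···██···
········
········
········
step 14: ········
········
···██···
···<██··
···███··
···██···
········
········
········
step 15: ········
········
···██···
····██··
···v██··
···██···
········
········
········
step 16: ········
········
···██···
····██··
····>█··
···██···
········
········
········
step 17: ········
········
···██···
····^█··
·····█··
···██···
········
········
········
step 18: ········
········
···██···
···<·█··
·····█··
···██···
········
········
········
step 19: ········
········
···^█···
···█·█··
·····█··
···██···
········
········
········
step 20: ········
········
··<·█···
···█·█··
·····█··
···██···
········
········
········
step 21: ········
··^·····
··█·█···
···█·█··
·····█··
···██···
········
········
········
step 22: ········
··█>····
··█·█···
···█·█··
·····█··
···██···
········
········
········
step 23: ········
··██····
··█v█···
···█·█··
·····█··
···██···
········
········
········
step 24: ········
··██····
··<██···
···█·█··
·····█··
···██···
········
········
········
step 25: ········
··██····
···██···
··v█·█··
·····█··
···██···
········
········
········
step 26: ········
··██····
···██···
·<██·█··
·····█··
···██···
········
········
········
step 27: ········
··██····
·^·██···
·███·█··
·····█··
···██···
········
········
········
step 28: ········
··██····
·█>██···
·███·█··
·····█··
···██···
········
········
········
step 29: ········
··██····
·████···
·█v█·█··
·····█··
···██···
········
········
········
step 30: ········
··██····
·████···
·█·>·█··
·····█··
···██···
········
········
········
step 31: ········
··██····
·██^█···
·█···█··
·····█··
···██···
········
········
········

2,3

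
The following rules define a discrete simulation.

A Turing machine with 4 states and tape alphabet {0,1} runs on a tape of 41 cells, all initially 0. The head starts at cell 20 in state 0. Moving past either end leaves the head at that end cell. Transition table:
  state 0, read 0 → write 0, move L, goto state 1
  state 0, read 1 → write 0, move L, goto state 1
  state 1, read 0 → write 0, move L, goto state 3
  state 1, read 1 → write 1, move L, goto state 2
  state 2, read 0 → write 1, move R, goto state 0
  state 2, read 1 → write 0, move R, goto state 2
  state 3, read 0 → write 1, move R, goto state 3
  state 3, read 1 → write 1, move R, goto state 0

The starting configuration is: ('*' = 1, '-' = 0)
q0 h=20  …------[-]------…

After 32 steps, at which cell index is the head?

39

[0] q0 h=20  …------[-]------…
[1] q1 h=19  …------[-]------…
[2] q3 h=18  …------[-]------…
[3] q3 h=19  …-----*[-]------…
[4] q3 h=20  …----**[-]------…
[5] q3 h=21  …---***[-]------…
[6] q3 h=22  …--****[-]------…
[7] q3 h=23  …-*****[-]------…
[8] q3 h=24  …******[-]------…
[9] q3 h=25  …******[-]------…
[10] q3 h=26  …******[-]------…
[11] q3 h=27  …******[-]------…
[12] q3 h=28  …******[-]------…
[13] q3 h=29  …******[-]------…
[14] q3 h=30  …******[-]------…
[15] q3 h=31  …******[-]------…
[16] q3 h=32  …******[-]------…
[17] q3 h=33  …******[-]------…
[18] q3 h=34  …******[-]------|
[19] q3 h=35  …******[-]-----|
[20] q3 h=36  …******[-]----|
[21] q3 h=37  …******[-]---|
[22] q3 h=38  …******[-]--|
[23] q3 h=39  …******[-]-|
[24] q3 h=40  …******[-]|
[25] q3 h=40  …******[*]|
[26] q0 h=40  …******[*]|
[27] q1 h=39  …******[*]-|
[28] q2 h=38  …******[*]*-|
[29] q2 h=39  …*****-[*]-|
[30] q2 h=40  …****--[-]|
[31] q0 h=40  …****--[*]|
[32] q1 h=39  …*****-[-]-|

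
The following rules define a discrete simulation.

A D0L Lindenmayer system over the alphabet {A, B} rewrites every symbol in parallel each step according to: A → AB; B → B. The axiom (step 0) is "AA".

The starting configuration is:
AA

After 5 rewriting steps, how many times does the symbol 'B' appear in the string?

10

[0] AA
[1] ABAB
[2] ABBABB
[3] ABBBABBB
[4] ABBBBABBBB
[5] ABBBBBABBBBB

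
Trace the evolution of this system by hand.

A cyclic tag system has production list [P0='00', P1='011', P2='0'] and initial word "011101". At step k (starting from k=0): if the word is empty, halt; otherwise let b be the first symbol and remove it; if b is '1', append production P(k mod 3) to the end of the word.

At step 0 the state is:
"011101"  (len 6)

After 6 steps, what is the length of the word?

7

k=0  "011101"  (len 6)
k=1  "11101"  (len 5)
k=2  "1101011"  (len 7)
k=3  "1010110"  (len 7)
k=4  "01011000"  (len 8)
k=5  "1011000"  (len 7)
k=6  "0110000"  (len 7)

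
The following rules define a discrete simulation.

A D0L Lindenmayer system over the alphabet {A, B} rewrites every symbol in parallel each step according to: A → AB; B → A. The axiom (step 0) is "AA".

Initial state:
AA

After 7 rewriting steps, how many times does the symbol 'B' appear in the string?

26

[0] AA
[1] ABAB
[2] ABAABA
[3] ABAABABAAB
[4] ABAABABAABAABABA
[5] ABAABABAABAABABAABABAABAAB
[6] ABAABABAABAABABAABABAABAABABAABAABABAABABA
[7] ABAABABAABAABABAABABAABAABABAABAABABAABABAABAABABAABABAABAABABAABAAB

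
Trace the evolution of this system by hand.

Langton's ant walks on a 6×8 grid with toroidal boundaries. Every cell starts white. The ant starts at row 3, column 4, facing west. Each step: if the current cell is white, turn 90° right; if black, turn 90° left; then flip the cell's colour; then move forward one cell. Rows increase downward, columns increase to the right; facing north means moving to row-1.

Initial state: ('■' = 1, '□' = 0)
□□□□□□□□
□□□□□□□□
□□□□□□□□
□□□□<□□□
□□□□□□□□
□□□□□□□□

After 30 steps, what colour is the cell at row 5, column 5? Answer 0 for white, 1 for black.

1

step 0: □□□□□□□□
□□□□□□□□
□□□□□□□□
□□□□<□□□
□□□□□□□□
□□□□□□□□
step 1: □□□□□□□□
□□□□□□□□
□□□□^□□□
□□□□■□□□
□□□□□□□□
□□□□□□□□
step 2: □□□□□□□□
□□□□□□□□
□□□□■>□□
□□□□■□□□
□□□□□□□□
□□□□□□□□
step 3: □□□□□□□□
□□□□□□□□
□□□□■■□□
□□□□■v□□
□□□□□□□□
□□□□□□□□
step 4: □□□□□□□□
□□□□□□□□
□□□□■■□□
□□□□<■□□
□□□□□□□□
□□□□□□□□
step 5: □□□□□□□□
□□□□□□□□
□□□□■■□□
□□□□□■□□
□□□□v□□□
□□□□□□□□
step 6: □□□□□□□□
□□□□□□□□
□□□□■■□□
□□□□□■□□
□□□<■□□□
□□□□□□□□
step 7: □□□□□□□□
□□□□□□□□
□□□□■■□□
□□□^□■□□
□□□■■□□□
□□□□□□□□
step 8: □□□□□□□□
□□□□□□□□
□□□□■■□□
□□□■>■□□
□□□■■□□□
□□□□□□□□
step 9: □□□□□□□□
□□□□□□□□
□□□□■■□□
□□□■■■□□
□□□■v□□□
□□□□□□□□
step 10: □□□□□□□□
□□□□□□□□
□□□□■■□□
□□□■■■□□
□□□■□>□□
□□□□□□□□
step 11: □□□□□□□□
□□□□□□□□
□□□□■■□□
□□□■■■□□
□□□■□■□□
□□□□□v□□
step 12: □□□□□□□□
□□□□□□□□
□□□□■■□□
□□□■■■□□
□□□■□■□□
□□□□<■□□
step 13: □□□□□□□□
□□□□□□□□
□□□□■■□□
□□□■■■□□
□□□■^■□□
□□□□■■□□
step 14: □□□□□□□□
□□□□□□□□
□□□□■■□□
□□□■■■□□
□□□■■>□□
□□□□■■□□
step 15: □□□□□□□□
□□□□□□□□
□□□□■■□□
□□□■■^□□
□□□■■□□□
□□□□■■□□
step 16: □□□□□□□□
□□□□□□□□
□□□□■■□□
□□□■<□□□
□□□■■□□□
□□□□■■□□
step 17: □□□□□□□□
□□□□□□□□
□□□□■■□□
□□□■□□□□
□□□■v□□□
□□□□■■□□
step 18: □□□□□□□□
□□□□□□□□
□□□□■■□□
□□□■□□□□
□□□■□>□□
□□□□■■□□
step 19: □□□□□□□□
□□□□□□□□
□□□□■■□□
□□□■□□□□
□□□■□■□□
□□□□■v□□
step 20: □□□□□□□□
□□□□□□□□
□□□□■■□□
□□□■□□□□
□□□■□■□□
□□□□■□>□
step 21: □□□□□□v□
□□□□□□□□
□□□□■■□□
□□□■□□□□
□□□■□■□□
□□□□■□■□
step 22: □□□□□<■□
□□□□□□□□
□□□□■■□□
□□□■□□□□
□□□■□■□□
□□□□■□■□
step 23: □□□□□■■□
□□□□□□□□
□□□□■■□□
□□□■□□□□
□□□■□■□□
□□□□■^■□
step 24: □□□□□■■□
□□□□□□□□
□□□□■■□□
□□□■□□□□
□□□■□■□□
□□□□■■>□
step 25: □□□□□■■□
□□□□□□□□
□□□□■■□□
□□□■□□□□
□□□■□■^□
□□□□■■□□
step 26: □□□□□■■□
□□□□□□□□
□□□□■■□□
□□□■□□□□
□□□■□■■>
□□□□■■□□
step 27: □□□□□■■□
□□□□□□□□
□□□□■■□□
□□□■□□□□
□□□■□■■■
□□□□■■□v
step 28: □□□□□■■□
□□□□□□□□
□□□□■■□□
□□□■□□□□
□□□■□■■■
□□□□■■<■
step 29: □□□□□■■□
□□□□□□□□
□□□□■■□□
□□□■□□□□
□□□■□■^■
□□□□■■■■
step 30: □□□□□■■□
□□□□□□□□
□□□□■■□□
□□□■□□□□
□□□■□<□■
□□□□■■■■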